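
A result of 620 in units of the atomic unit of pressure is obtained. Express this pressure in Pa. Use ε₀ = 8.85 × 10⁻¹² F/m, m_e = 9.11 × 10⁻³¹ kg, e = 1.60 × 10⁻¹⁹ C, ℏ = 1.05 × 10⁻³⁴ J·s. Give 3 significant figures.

One atomic unit of pressure: P_au = E_h/a₀³ = m_e⁴e¹⁰/((4πε₀)⁵ℏ⁸) = 3.01 × 10¹³ Pa.
620 × 3.01 × 10¹³ Pa = 1.87 × 10¹⁶ Pa

1.87 × 10¹⁶ Pa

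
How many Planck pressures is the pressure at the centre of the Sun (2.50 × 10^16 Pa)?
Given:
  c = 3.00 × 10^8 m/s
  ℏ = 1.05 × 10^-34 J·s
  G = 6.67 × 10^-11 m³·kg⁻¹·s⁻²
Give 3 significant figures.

5.34 × 10^-98

Planck pressure: p_P = c⁷/(ℏG²) = 4.68 × 10^113 Pa.
2.50 × 10^16 / 4.68 × 10^113 = 5.34 × 10^-98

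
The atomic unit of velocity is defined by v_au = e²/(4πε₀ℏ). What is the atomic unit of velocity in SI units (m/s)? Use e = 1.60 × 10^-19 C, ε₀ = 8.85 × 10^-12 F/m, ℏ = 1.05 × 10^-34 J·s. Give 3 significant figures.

v_au = e²/(4πε₀ℏ)
  = 2.56 × 10^-38 / 1.17 × 10^-44
  = 2.19 × 10^6 m/s

2.19 × 10^6 m/s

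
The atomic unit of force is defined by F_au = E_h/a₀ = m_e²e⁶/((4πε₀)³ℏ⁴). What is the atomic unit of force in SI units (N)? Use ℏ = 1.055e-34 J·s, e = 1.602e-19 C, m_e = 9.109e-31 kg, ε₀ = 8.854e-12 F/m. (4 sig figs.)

8.220e-8 N

F_au = E_h/a₀ = m_e²e⁶/((4πε₀)³ℏ⁴)
E_h = 4.354e-18 J
a₀ = 5.297e-11 m
E_h/a₀ = 8.220e-8 N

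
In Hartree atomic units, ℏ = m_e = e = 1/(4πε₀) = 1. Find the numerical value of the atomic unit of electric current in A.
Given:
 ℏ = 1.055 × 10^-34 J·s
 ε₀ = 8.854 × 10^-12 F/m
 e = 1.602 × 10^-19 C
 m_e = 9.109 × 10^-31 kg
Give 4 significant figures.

Dimensional analysis gives I_au = e E_h/ℏ = m_e e⁵/((4πε₀)²ℏ³).
E_h = 4.354 × 10^-18 J
e·E_h/ℏ = 6.612 × 10^-3 A

6.612 × 10^-3 A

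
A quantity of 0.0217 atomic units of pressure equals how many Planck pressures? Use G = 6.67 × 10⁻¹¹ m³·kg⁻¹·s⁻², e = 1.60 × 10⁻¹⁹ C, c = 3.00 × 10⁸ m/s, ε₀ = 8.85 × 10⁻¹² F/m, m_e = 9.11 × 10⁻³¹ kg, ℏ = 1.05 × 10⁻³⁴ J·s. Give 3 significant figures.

atomic unit of pressure: P_au = E_h/a₀³ = m_e⁴e¹⁰/((4πε₀)⁵ℏ⁸) = 3.01 × 10¹³ Pa
Planck pressure: p_P = c⁷/(ℏG²) = 4.68 × 10¹¹³ Pa
0.0217 × 3.01 × 10¹³ / 4.68 × 10¹¹³ = 1.40 × 10⁻¹⁰²

1.40 × 10⁻¹⁰²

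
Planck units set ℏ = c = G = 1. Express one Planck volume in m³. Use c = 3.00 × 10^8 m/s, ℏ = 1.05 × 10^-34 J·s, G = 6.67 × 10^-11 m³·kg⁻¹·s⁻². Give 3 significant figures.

From ℏ = c = G = 1 the volume scale is V_P = (ℏG/c³)^(3/2).
  = √(1.75 × 10^-209)
  = 4.18 × 10^-105 m³

4.18 × 10^-105 m³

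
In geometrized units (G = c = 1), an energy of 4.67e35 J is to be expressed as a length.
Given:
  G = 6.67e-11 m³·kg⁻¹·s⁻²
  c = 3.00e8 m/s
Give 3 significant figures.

Energy → length via G/c⁴.
4.67e35 J × (G/c⁴) = 3.85e-9 m

3.85e-9 m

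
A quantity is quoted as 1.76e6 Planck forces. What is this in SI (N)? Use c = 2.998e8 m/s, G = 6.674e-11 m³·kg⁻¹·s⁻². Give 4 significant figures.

One Planck force: F_P = c⁴/G = 1.210e44 N.
1.76e6 × 1.210e44 N = 2.130e50 N

2.130e50 N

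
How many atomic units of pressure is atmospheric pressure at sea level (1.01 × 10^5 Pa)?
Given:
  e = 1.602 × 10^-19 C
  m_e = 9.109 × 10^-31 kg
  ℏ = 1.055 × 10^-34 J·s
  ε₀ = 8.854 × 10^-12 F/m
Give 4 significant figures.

3.448 × 10^-9

atomic unit of pressure: P_au = E_h/a₀³ = m_e⁴e¹⁰/((4πε₀)⁵ℏ⁸) = 2.929 × 10^13 Pa.
1.01 × 10^5 / 2.929 × 10^13 = 3.448 × 10^-9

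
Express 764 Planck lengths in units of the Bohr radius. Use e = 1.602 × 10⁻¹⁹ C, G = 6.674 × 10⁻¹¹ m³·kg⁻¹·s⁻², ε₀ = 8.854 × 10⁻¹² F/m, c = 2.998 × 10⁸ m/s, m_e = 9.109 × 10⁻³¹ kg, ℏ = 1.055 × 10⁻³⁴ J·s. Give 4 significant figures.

Planck length: ℓ_P = √(ℏG/c³) = 1.616 × 10⁻³⁵ m
Bohr radius: a₀ = 4πε₀ℏ²/(m_e e²) = 5.297 × 10⁻¹¹ m
764 × 1.616 × 10⁻³⁵ / 5.297 × 10⁻¹¹ = 2.331 × 10⁻²²

2.331 × 10⁻²²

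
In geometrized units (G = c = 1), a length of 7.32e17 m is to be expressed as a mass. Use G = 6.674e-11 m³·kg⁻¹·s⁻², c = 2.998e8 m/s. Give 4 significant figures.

Length → mass via c²/G.
7.32e17 m × (c²/G) = 9.858e44 kg

9.858e44 kg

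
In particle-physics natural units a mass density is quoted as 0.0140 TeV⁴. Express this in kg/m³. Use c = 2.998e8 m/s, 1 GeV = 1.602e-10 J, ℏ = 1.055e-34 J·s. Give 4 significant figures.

Mass density is [E]/(c²[L]³) = [E]⁴/(ℏ³c⁵).
1 GeV⁴ → 1/(ℏ³c⁵) × (1 GeV in J)⁴ = 2.316e20 kg/m³.
Convert the energy scale: 0.0140 TeV⁴ = 1.40e10 GeV⁴.
Result: 1.40e10 × 2.316e20 = 3.242e30 kg/m³.

3.242e30 kg/m³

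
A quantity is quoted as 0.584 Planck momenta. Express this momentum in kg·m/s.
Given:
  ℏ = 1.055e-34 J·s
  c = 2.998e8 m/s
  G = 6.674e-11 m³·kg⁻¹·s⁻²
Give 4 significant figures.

One Planck momentum: p_P = √(ℏc³/G) = 6.527 kg·m/s.
0.584 × 6.527 kg·m/s = 3.811 kg·m/s

3.811 kg·m/s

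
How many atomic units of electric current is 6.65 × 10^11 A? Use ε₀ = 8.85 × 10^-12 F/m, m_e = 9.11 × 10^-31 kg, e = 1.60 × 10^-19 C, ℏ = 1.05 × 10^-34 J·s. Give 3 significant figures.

9.97 × 10^13

atomic unit of electric current: I_au = e E_h/ℏ = m_e e⁵/((4πε₀)²ℏ³) = 6.67 × 10^-3 A.
6.65 × 10^11 / 6.67 × 10^-3 = 9.97 × 10^13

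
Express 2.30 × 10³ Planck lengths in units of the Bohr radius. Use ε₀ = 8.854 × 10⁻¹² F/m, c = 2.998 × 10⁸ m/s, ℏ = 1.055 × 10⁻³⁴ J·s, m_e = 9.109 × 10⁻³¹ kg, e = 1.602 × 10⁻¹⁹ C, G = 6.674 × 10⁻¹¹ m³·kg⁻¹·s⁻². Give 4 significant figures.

Planck length: ℓ_P = √(ℏG/c³) = 1.616 × 10⁻³⁵ m
Bohr radius: a₀ = 4πε₀ℏ²/(m_e e²) = 5.297 × 10⁻¹¹ m
2.30 × 10³ × 1.616 × 10⁻³⁵ / 5.297 × 10⁻¹¹ = 7.018 × 10⁻²²

7.018 × 10⁻²²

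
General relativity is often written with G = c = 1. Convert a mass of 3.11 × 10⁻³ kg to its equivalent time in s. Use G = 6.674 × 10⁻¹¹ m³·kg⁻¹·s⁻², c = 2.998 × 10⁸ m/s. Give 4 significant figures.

7.703 × 10⁻³⁹ s

Mass → time via G/c³.
3.11 × 10⁻³ kg × (G/c³) = 7.703 × 10⁻³⁹ s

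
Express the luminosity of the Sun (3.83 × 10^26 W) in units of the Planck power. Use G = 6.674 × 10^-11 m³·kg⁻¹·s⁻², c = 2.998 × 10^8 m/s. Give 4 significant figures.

1.055 × 10^-26

Planck power: P_P = c⁵/G = 3.629 × 10^52 W.
3.83 × 10^26 / 3.629 × 10^52 = 1.055 × 10^-26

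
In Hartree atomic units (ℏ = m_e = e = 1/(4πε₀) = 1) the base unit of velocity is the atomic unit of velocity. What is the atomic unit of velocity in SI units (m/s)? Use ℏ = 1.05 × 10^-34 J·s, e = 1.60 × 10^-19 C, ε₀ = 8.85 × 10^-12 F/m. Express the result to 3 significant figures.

v_au = e²/(4πε₀ℏ)
  = 2.56 × 10^-38 / 1.17 × 10^-44
  = 2.19 × 10^6 m/s

2.19 × 10^6 m/s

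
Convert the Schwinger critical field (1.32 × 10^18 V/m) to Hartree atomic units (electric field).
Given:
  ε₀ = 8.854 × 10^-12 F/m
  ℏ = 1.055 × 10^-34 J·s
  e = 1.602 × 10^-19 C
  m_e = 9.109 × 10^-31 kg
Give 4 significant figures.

atomic unit of electric field: E_au = E_h/(e a₀) = m_e²e⁵/((4πε₀)³ℏ⁴) = 5.131 × 10^11 V/m.
1.32 × 10^18 / 5.131 × 10^11 = 2.573 × 10^6

2.573 × 10^6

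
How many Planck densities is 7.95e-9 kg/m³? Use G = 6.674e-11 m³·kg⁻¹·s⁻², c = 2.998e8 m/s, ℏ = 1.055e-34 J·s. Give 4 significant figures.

1.543e-105

Planck density: ρ_P = c⁵/(ℏG²) = 5.154e96 kg/m³.
7.95e-9 / 5.154e96 = 1.543e-105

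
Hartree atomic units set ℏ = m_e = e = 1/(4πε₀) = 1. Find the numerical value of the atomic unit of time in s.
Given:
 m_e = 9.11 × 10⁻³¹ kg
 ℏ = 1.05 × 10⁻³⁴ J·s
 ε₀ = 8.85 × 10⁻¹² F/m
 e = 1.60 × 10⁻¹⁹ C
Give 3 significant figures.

The unique combination of the constants set to 1 with dimensions of time is τ_au = (4πε₀)²ℏ³/(m_e e⁴).
E_h = 4.38 × 10⁻¹⁸ J
ℏ/E_h = 2.40 × 10⁻¹⁷ s

2.40 × 10⁻¹⁷ s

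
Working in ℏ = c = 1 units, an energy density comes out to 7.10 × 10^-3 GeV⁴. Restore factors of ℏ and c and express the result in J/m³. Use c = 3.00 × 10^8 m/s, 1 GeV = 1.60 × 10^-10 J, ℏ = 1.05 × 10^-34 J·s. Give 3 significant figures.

[E]/[L]³ = [E]⁴/(ℏc)³; restore (ℏc)⁻³.
1 GeV⁴ → 1/(ℏc)³ × (1 GeV in J)⁴ = 2.10 × 10^37 J/m³.
Result: 7.10 × 10^-3 × 2.10 × 10^37 = 1.49 × 10^35 J/m³.

1.49 × 10^35 J/m³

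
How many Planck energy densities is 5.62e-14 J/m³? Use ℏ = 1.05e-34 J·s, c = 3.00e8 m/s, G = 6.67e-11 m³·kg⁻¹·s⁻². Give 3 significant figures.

1.20e-127

Planck energy density: u_P = c⁷/(ℏG²) = 4.68e113 J/m³.
5.62e-14 / 4.68e113 = 1.20e-127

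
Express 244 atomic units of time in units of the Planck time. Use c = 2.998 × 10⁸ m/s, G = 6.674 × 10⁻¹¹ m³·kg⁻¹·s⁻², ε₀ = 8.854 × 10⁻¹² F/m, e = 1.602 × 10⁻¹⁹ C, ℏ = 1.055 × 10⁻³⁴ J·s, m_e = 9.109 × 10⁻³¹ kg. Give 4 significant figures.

atomic unit of time: τ_au = (4πε₀)²ℏ³/(m_e e⁴) = 2.423 × 10⁻¹⁷ s
Planck time: t_P = √(ℏG/c⁵) = 5.392 × 10⁻⁴⁴ s
244 × 2.423 × 10⁻¹⁷ / 5.392 × 10⁻⁴⁴ = 1.096 × 10²⁹

1.096 × 10²⁹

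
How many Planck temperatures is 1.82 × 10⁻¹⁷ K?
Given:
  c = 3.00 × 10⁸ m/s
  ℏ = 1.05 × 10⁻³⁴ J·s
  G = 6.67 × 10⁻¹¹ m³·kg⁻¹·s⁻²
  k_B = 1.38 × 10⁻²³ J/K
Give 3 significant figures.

Planck temperature: T_P = √(ℏc⁵/G) / k_B = 1.42 × 10³² K.
1.82 × 10⁻¹⁷ / 1.42 × 10³² = 1.28 × 10⁻⁴⁹

1.28 × 10⁻⁴⁹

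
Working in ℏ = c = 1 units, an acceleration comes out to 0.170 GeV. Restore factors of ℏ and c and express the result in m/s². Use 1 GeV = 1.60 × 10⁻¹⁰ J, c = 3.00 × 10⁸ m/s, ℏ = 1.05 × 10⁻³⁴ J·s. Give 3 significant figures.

7.77 × 10³¹ m/s²

Acceleration is [L]/[T]² = c·[E]/ℏ.
1 GeV → c/ℏ × (1 GeV in J) = 4.57 × 10³² m/s².
Result: 0.170 × 4.57 × 10³² = 7.77 × 10³¹ m/s².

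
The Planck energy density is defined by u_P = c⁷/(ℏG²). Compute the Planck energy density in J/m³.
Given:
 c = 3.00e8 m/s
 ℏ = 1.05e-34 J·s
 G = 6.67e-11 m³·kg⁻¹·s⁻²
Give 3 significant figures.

u_P = c⁷/(ℏG²)
  = 2.19e59 / 4.67e-55
  = 4.68e113 J/m³

4.68e113 J/m³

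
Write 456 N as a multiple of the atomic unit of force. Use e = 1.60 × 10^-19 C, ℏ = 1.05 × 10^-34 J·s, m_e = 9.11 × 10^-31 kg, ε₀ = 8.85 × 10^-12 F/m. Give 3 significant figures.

atomic unit of force: F_au = E_h/a₀ = m_e²e⁶/((4πε₀)³ℏ⁴) = 8.33 × 10^-8 N.
456 / 8.33 × 10^-8 = 5.48 × 10^9

5.48 × 10^9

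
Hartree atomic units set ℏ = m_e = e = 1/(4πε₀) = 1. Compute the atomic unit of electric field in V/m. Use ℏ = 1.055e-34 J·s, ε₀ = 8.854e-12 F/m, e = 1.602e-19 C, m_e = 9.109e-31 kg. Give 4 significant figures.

Dimensional analysis gives E_au = E_h/(e a₀) = m_e²e⁵/((4πε₀)³ℏ⁴).
E_h = 4.354e-18 J
a₀ = 5.297e-11 m
E_h/(e·a₀) = 5.131e11 V/m

5.131e11 V/m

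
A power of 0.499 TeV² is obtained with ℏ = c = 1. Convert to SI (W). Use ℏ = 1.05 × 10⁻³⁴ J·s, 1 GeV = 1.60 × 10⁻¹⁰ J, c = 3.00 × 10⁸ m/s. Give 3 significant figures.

Power is [E]/[T] = [E]²/ℏ.
1 GeV² → 1/ℏ × (1 GeV in J)² = 2.44 × 10¹⁴ W.
Convert the energy scale: 0.499 TeV² = 4.99 × 10⁵ GeV².
Result: 4.99 × 10⁵ × 2.44 × 10¹⁴ = 1.22 × 10²⁰ W.

1.22 × 10²⁰ W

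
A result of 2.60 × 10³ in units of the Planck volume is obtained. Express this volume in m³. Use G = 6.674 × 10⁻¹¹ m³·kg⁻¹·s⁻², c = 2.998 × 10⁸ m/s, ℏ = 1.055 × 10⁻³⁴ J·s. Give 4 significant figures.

1.098 × 10⁻¹⁰¹ m³

One Planck volume: V_P = (ℏG/c³)^(3/2) = 4.224 × 10⁻¹⁰⁵ m³.
2.60 × 10³ × 4.224 × 10⁻¹⁰⁵ m³ = 1.098 × 10⁻¹⁰¹ m³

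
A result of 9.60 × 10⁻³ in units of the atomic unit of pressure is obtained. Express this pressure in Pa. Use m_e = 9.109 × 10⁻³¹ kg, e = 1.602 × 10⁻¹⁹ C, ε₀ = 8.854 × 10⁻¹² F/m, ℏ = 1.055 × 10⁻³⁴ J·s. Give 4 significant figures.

2.812 × 10¹¹ Pa

One atomic unit of pressure: P_au = E_h/a₀³ = m_e⁴e¹⁰/((4πε₀)⁵ℏ⁸) = 2.929 × 10¹³ Pa.
9.60 × 10⁻³ × 2.929 × 10¹³ Pa = 2.812 × 10¹¹ Pa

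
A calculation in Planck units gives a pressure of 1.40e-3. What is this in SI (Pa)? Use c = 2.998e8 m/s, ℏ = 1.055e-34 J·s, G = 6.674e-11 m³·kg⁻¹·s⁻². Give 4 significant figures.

One Planck pressure: p_P = c⁷/(ℏG²) = 4.632e113 Pa.
1.40e-3 × 4.632e113 Pa = 6.485e110 Pa

6.485e110 Pa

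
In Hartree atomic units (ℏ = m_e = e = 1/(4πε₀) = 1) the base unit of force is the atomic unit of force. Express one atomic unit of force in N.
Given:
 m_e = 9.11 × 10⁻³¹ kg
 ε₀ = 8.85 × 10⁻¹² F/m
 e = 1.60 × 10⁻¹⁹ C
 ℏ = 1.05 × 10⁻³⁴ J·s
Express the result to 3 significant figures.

F_au = E_h/a₀ = m_e²e⁶/((4πε₀)³ℏ⁴)
E_h = 4.38 × 10⁻¹⁸ J
a₀ = 5.26 × 10⁻¹¹ m
E_h/a₀ = 8.33 × 10⁻⁸ N

8.33 × 10⁻⁸ N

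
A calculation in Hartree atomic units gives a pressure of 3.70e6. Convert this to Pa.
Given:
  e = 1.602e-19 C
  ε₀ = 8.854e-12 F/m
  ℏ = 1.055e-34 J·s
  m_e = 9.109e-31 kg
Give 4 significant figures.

1.084e20 Pa

One atomic unit of pressure: P_au = E_h/a₀³ = m_e⁴e¹⁰/((4πε₀)⁵ℏ⁸) = 2.929e13 Pa.
3.70e6 × 2.929e13 Pa = 1.084e20 Pa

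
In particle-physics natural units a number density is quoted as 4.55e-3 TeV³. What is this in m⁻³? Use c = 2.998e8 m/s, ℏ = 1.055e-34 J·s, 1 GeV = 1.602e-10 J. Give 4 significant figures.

Number density is [L]⁻³ = [E]³/(ℏc)³.
1 GeV³ → 1/(ℏc)³ × (1 GeV in J)³ = 1.299e47 m⁻³.
Convert the energy scale: 4.55e-3 TeV³ = 4.55e6 GeV³.
Result: 4.55e6 × 1.299e47 = 5.912e53 m⁻³.

5.912e53 m⁻³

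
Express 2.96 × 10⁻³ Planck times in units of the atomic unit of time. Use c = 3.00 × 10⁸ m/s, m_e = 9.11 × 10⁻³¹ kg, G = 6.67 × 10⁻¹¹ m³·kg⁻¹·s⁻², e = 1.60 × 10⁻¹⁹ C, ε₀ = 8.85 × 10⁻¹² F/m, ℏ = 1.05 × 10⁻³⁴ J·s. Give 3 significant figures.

Planck time: t_P = √(ℏG/c⁵) = 5.37 × 10⁻⁴⁴ s
atomic unit of time: τ_au = (4πε₀)²ℏ³/(m_e e⁴) = 2.40 × 10⁻¹⁷ s
2.96 × 10⁻³ × 5.37 × 10⁻⁴⁴ / 2.40 × 10⁻¹⁷ = 6.63 × 10⁻³⁰

6.63 × 10⁻³⁰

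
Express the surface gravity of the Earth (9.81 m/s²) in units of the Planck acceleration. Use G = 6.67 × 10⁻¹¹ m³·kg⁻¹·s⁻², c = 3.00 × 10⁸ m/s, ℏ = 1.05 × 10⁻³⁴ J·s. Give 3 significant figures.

1.76 × 10⁻⁵¹

Planck acceleration: a_P = √(c⁷/(ℏG)) = 5.59 × 10⁵¹ m/s².
9.81 / 5.59 × 10⁵¹ = 1.76 × 10⁻⁵¹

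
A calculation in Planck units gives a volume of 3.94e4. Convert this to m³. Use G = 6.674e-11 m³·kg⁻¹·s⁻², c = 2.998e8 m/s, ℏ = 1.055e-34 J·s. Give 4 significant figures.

One Planck volume: V_P = (ℏG/c³)^(3/2) = 4.224e-105 m³.
3.94e4 × 4.224e-105 m³ = 1.664e-100 m³

1.664e-100 m³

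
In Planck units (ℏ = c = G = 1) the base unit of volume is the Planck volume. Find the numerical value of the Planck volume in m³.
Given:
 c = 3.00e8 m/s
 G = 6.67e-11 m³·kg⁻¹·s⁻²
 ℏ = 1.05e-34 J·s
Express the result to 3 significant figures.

4.18e-105 m³

V_P = (ℏG/c³)^(3/2)
  = √(1.75e-209)
  = 4.18e-105 m³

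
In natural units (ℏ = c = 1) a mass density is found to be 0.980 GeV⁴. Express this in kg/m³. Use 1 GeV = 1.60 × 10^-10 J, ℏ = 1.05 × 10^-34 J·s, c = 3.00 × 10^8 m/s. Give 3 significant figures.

2.28 × 10^20 kg/m³

Mass density is [E]/(c²[L]³) = [E]⁴/(ℏ³c⁵).
1 GeV⁴ → 1/(ℏ³c⁵) × (1 GeV in J)⁴ = 2.33 × 10^20 kg/m³.
Result: 0.980 × 2.33 × 10^20 = 2.28 × 10^20 kg/m³.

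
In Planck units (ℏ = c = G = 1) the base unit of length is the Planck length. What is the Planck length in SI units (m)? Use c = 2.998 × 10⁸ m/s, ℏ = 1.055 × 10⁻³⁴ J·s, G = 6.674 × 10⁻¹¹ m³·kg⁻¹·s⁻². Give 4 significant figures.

1.616 × 10⁻³⁵ m

ℓ_P = √(ℏG/c³)
  = √(2.613 × 10⁻⁷⁰)
  = 1.616 × 10⁻³⁵ m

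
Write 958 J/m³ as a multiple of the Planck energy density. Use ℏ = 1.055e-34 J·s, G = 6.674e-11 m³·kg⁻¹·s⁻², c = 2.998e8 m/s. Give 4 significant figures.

Planck energy density: u_P = c⁷/(ℏG²) = 4.632e113 J/m³.
958 / 4.632e113 = 2.068e-111

2.068e-111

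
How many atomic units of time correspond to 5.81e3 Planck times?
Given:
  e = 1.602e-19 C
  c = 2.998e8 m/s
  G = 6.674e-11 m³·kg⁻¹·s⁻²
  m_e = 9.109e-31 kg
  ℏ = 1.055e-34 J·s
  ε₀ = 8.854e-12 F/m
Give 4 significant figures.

1.293e-23

Planck time: t_P = √(ℏG/c⁵) = 5.392e-44 s
atomic unit of time: τ_au = (4πε₀)²ℏ³/(m_e e⁴) = 2.423e-17 s
5.81e3 × 5.392e-44 / 2.423e-17 = 1.293e-23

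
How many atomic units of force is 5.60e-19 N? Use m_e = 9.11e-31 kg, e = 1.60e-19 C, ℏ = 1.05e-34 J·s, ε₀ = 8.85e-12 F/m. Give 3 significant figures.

6.72e-12

atomic unit of force: F_au = E_h/a₀ = m_e²e⁶/((4πε₀)³ℏ⁴) = 8.33e-8 N.
5.60e-19 / 8.33e-8 = 6.72e-12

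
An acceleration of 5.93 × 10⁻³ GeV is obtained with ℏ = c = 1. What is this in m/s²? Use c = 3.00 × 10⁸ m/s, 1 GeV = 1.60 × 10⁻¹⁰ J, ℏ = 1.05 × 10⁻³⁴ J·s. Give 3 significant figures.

Acceleration is [L]/[T]² = c·[E]/ℏ.
1 GeV → c/ℏ × (1 GeV in J) = 4.57 × 10³² m/s².
Result: 5.93 × 10⁻³ × 4.57 × 10³² = 2.71 × 10³⁰ m/s².

2.71 × 10³⁰ m/s²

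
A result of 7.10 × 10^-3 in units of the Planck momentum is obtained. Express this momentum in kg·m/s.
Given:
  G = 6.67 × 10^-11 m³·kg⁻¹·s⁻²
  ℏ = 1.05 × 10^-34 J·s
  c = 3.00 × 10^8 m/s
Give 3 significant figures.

0.0463 kg·m/s

One Planck momentum: p_P = √(ℏc³/G) = 6.52 kg·m/s.
7.10 × 10^-3 × 6.52 kg·m/s = 0.0463 kg·m/s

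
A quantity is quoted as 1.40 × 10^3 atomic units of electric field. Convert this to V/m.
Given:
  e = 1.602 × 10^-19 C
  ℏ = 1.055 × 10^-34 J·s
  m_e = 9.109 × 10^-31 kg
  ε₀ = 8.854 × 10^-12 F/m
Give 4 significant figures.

One atomic unit of electric field: E_au = E_h/(e a₀) = m_e²e⁵/((4πε₀)³ℏ⁴) = 5.131 × 10^11 V/m.
1.40 × 10^3 × 5.131 × 10^11 V/m = 7.183 × 10^14 V/m

7.183 × 10^14 V/m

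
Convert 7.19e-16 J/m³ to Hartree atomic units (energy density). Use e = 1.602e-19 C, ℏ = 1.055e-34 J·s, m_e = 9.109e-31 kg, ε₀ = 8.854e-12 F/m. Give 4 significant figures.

atomic unit of energy density: u_au = E_h/a₀³ = m_e⁴e¹⁰/((4πε₀)⁵ℏ⁸) = 2.929e13 J/m³.
7.19e-16 / 2.929e13 = 2.455e-29

2.455e-29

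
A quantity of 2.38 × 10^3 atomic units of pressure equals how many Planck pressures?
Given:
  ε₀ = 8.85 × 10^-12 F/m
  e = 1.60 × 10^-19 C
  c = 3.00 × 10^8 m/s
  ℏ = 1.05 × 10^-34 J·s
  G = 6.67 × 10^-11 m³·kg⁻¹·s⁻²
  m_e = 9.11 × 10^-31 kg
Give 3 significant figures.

atomic unit of pressure: P_au = E_h/a₀³ = m_e⁴e¹⁰/((4πε₀)⁵ℏ⁸) = 3.01 × 10^13 Pa
Planck pressure: p_P = c⁷/(ℏG²) = 4.68 × 10^113 Pa
2.38 × 10^3 × 3.01 × 10^13 / 4.68 × 10^113 = 1.53 × 10^-97

1.53 × 10^-97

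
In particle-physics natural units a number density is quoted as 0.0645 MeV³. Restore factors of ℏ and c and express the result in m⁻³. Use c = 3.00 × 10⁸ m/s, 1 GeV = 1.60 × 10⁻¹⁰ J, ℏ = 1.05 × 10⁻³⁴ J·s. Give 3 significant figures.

8.45 × 10³⁶ m⁻³

Number density is [L]⁻³ = [E]³/(ℏc)³.
1 GeV³ → 1/(ℏc)³ × (1 GeV in J)³ = 1.31 × 10⁴⁷ m⁻³.
Convert the energy scale: 0.0645 MeV³ = 6.45 × 10⁻¹¹ GeV³.
Result: 6.45 × 10⁻¹¹ × 1.31 × 10⁴⁷ = 8.45 × 10³⁶ m⁻³.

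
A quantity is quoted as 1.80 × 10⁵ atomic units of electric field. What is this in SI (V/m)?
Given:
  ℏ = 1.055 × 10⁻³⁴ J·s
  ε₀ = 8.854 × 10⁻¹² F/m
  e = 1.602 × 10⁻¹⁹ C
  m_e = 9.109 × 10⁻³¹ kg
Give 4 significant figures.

9.236 × 10¹⁶ V/m

One atomic unit of electric field: E_au = E_h/(e a₀) = m_e²e⁵/((4πε₀)³ℏ⁴) = 5.131 × 10¹¹ V/m.
1.80 × 10⁵ × 5.131 × 10¹¹ V/m = 9.236 × 10¹⁶ V/m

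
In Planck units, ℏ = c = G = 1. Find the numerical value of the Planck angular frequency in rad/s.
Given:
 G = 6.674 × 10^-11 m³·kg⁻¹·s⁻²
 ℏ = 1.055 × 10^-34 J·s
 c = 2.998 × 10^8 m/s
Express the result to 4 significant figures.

1.855 × 10^43 rad/s

Dimensional analysis gives ω_P = √(c⁵/(ℏG)).
  = √(3.440 × 10^86)
  = 1.855 × 10^43 rad/s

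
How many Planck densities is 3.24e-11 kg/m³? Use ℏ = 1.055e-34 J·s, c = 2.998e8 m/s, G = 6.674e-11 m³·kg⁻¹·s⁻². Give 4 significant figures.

Planck density: ρ_P = c⁵/(ℏG²) = 5.154e96 kg/m³.
3.24e-11 / 5.154e96 = 6.287e-108

6.287e-108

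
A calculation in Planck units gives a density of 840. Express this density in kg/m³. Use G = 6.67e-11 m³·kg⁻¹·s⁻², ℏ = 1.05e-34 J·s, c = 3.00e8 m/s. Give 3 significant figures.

One Planck density: ρ_P = c⁵/(ℏG²) = 5.20e96 kg/m³.
840 × 5.20e96 kg/m³ = 4.37e99 kg/m³

4.37e99 kg/m³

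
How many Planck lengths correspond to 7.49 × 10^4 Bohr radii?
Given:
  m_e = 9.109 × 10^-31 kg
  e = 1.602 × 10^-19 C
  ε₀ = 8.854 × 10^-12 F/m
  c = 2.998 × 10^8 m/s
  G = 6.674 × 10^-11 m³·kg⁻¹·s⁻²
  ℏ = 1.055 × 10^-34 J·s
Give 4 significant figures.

Bohr radius: a₀ = 4πε₀ℏ²/(m_e e²) = 5.297 × 10^-11 m
Planck length: ℓ_P = √(ℏG/c³) = 1.616 × 10^-35 m
7.49 × 10^4 × 5.297 × 10^-11 / 1.616 × 10^-35 = 2.455 × 10^29

2.455 × 10^29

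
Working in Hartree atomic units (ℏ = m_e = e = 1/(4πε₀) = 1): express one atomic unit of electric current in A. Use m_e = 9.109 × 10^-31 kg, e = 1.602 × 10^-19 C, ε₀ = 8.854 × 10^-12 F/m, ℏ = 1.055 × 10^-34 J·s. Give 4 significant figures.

6.612 × 10^-3 A

The unique combination of the constants set to 1 with dimensions of current is I_au = e E_h/ℏ = m_e e⁵/((4πε₀)²ℏ³).
E_h = 4.354 × 10^-18 J
e·E_h/ℏ = 6.612 × 10^-3 A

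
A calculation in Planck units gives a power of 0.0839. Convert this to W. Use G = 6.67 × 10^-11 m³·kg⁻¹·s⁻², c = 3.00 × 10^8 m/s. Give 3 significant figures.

3.06 × 10^51 W

One Planck power: P_P = c⁵/G = 3.64 × 10^52 W.
0.0839 × 3.64 × 10^52 W = 3.06 × 10^51 W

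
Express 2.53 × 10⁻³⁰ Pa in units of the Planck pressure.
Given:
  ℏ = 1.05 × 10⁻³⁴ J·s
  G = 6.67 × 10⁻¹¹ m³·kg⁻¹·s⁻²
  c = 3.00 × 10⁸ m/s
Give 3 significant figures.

5.40 × 10⁻¹⁴⁴

Planck pressure: p_P = c⁷/(ℏG²) = 4.68 × 10¹¹³ Pa.
2.53 × 10⁻³⁰ / 4.68 × 10¹¹³ = 5.40 × 10⁻¹⁴⁴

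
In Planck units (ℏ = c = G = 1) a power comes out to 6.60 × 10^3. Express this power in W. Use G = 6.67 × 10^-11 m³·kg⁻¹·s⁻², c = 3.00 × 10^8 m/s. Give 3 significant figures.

One Planck power: P_P = c⁵/G = 3.64 × 10^52 W.
6.60 × 10^3 × 3.64 × 10^52 W = 2.40 × 10^56 W

2.40 × 10^56 W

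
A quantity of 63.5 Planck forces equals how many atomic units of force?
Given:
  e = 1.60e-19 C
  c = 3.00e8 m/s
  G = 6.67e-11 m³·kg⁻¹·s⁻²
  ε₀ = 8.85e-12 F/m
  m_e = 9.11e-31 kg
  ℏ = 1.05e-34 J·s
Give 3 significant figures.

Planck force: F_P = c⁴/G = 1.21e44 N
atomic unit of force: F_au = E_h/a₀ = m_e²e⁶/((4πε₀)³ℏ⁴) = 8.33e-8 N
63.5 × 1.21e44 / 8.33e-8 = 9.26e52

9.26e52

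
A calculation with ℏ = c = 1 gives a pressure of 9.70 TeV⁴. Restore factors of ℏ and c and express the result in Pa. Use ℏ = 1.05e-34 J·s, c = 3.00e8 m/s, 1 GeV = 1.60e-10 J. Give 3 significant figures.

2.03e50 Pa

Pressure is [E]/[L]³ = [E]⁴/(ℏc)³.
1 GeV⁴ → 1/(ℏc)³ × (1 GeV in J)⁴ = 2.10e37 Pa.
Convert the energy scale: 9.70 TeV⁴ = 9.70e12 GeV⁴.
Result: 9.70e12 × 2.10e37 = 2.03e50 Pa.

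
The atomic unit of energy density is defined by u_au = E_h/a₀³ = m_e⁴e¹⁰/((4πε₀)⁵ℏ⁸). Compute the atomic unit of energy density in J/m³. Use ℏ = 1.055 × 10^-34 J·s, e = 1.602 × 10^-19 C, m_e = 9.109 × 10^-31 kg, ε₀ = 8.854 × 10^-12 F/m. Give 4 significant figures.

u_au = E_h/a₀³ = m_e⁴e¹⁰/((4πε₀)⁵ℏ⁸)
E_h = 4.354 × 10^-18 J
a₀ = 5.297 × 10^-11 m
E_h/a₀³ = 2.929 × 10^13 J/m³

2.929 × 10^13 J/m³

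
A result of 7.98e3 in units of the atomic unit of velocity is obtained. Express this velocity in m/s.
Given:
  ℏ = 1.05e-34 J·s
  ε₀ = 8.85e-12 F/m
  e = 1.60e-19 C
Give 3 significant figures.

1.75e10 m/s

One atomic unit of velocity: v_au = e²/(4πε₀ℏ) = 2.19e6 m/s.
7.98e3 × 2.19e6 m/s = 1.75e10 m/s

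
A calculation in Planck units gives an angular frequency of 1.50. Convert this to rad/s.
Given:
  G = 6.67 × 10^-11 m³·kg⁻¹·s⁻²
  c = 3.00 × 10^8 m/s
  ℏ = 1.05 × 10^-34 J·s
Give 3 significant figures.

2.79 × 10^43 rad/s

One Planck angular frequency: ω_P = √(c⁵/(ℏG)) = 1.86 × 10^43 rad/s.
1.50 × 1.86 × 10^43 rad/s = 2.79 × 10^43 rad/s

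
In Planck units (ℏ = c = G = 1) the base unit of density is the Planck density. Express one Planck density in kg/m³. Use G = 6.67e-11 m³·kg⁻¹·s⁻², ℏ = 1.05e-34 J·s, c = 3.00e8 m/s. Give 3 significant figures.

5.20e96 kg/m³

ρ_P = c⁵/(ℏG²)
  = 2.43e42 / 4.67e-55
  = 5.20e96 kg/m³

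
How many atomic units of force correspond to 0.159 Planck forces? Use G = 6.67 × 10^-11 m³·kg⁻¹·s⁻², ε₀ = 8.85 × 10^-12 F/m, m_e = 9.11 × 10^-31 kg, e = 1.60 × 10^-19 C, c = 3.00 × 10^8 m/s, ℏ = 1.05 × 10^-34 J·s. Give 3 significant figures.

Planck force: F_P = c⁴/G = 1.21 × 10^44 N
atomic unit of force: F_au = E_h/a₀ = m_e²e⁶/((4πε₀)³ℏ⁴) = 8.33 × 10^-8 N
0.159 × 1.21 × 10^44 / 8.33 × 10^-8 = 2.32 × 10^50

2.32 × 10^50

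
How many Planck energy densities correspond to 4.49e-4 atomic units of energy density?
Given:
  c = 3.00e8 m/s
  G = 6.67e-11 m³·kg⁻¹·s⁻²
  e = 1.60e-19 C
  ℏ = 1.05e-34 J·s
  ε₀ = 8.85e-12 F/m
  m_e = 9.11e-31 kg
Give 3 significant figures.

atomic unit of energy density: u_au = E_h/a₀³ = m_e⁴e¹⁰/((4πε₀)⁵ℏ⁸) = 3.01e13 J/m³
Planck energy density: u_P = c⁷/(ℏG²) = 4.68e113 J/m³
4.49e-4 × 3.01e13 / 4.68e113 = 2.89e-104

2.89e-104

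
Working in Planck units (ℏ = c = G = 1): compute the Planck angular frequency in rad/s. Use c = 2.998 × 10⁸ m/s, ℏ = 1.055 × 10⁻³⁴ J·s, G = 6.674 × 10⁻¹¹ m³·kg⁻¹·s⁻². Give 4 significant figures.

1.855 × 10⁴³ rad/s

Dimensional analysis gives ω_P = √(c⁵/(ℏG)).
  = √(3.440 × 10⁸⁶)
  = 1.855 × 10⁴³ rad/s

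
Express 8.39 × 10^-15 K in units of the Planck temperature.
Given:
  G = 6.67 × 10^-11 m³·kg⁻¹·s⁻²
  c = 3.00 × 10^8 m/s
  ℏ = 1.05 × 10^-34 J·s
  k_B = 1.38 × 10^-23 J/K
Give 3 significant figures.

5.92 × 10^-47

Planck temperature: T_P = √(ℏc⁵/G) / k_B = 1.42 × 10^32 K.
8.39 × 10^-15 / 1.42 × 10^32 = 5.92 × 10^-47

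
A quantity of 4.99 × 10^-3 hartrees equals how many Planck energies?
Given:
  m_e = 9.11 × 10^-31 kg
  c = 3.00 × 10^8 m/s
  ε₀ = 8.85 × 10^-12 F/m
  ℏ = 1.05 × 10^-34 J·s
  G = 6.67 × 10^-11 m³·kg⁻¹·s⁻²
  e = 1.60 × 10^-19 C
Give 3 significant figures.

hartree: E_h = m_e e⁴/(4πε₀ℏ)² = 4.38 × 10^-18 J
Planck energy: E_P = √(ℏc⁵/G) = 1.96 × 10^9 J
4.99 × 10^-3 × 4.38 × 10^-18 / 1.96 × 10^9 = 1.12 × 10^-29

1.12 × 10^-29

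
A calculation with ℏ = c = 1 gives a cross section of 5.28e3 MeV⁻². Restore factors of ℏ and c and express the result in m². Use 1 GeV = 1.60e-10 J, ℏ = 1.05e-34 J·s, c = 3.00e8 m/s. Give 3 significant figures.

Area is [L]² = [E]⁻²·(ℏc)²; restore (ℏc)².
1 GeV⁻² → (ℏc)² × (1 GeV in J)⁻² = 3.88e-32 m².
Convert the energy scale: 5.28e3 MeV⁻² = 5.28e9 GeV⁻².
Result: 5.28e9 × 3.88e-32 = 2.05e-22 m².

2.05e-22 m²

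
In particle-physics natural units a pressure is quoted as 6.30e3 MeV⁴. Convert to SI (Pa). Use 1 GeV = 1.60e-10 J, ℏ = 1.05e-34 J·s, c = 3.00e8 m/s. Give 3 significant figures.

1.32e29 Pa

Pressure is [E]/[L]³ = [E]⁴/(ℏc)³.
1 GeV⁴ → 1/(ℏc)³ × (1 GeV in J)⁴ = 2.10e37 Pa.
Convert the energy scale: 6.30e3 MeV⁴ = 6.30e-9 GeV⁴.
Result: 6.30e-9 × 2.10e37 = 1.32e29 Pa.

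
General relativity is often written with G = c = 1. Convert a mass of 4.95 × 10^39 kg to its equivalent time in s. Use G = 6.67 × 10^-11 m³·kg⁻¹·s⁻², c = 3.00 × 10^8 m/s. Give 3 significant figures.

1.22 × 10^4 s

Mass → time via G/c³.
4.95 × 10^39 kg × (G/c³) = 1.22 × 10^4 s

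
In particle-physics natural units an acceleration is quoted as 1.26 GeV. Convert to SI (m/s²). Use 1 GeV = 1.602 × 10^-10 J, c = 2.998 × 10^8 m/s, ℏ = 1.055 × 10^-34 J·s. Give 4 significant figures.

5.736 × 10^32 m/s²

Acceleration is [L]/[T]² = c·[E]/ℏ.
1 GeV → c/ℏ × (1 GeV in J) = 4.552 × 10^32 m/s².
Result: 1.26 × 4.552 × 10^32 = 5.736 × 10^32 m/s².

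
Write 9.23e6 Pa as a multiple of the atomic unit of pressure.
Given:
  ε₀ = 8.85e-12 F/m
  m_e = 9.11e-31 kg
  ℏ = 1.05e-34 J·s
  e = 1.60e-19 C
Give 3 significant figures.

3.06e-7

atomic unit of pressure: P_au = E_h/a₀³ = m_e⁴e¹⁰/((4πε₀)⁵ℏ⁸) = 3.01e13 Pa.
9.23e6 / 3.01e13 = 3.06e-7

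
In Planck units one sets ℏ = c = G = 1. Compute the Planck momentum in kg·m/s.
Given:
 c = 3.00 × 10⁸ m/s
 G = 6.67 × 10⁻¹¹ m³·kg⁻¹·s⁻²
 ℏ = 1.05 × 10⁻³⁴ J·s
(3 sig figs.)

p_P = √(ℏc³/G)
  = √(42.5)
  = 6.52 kg·m/s

6.52 kg·m/s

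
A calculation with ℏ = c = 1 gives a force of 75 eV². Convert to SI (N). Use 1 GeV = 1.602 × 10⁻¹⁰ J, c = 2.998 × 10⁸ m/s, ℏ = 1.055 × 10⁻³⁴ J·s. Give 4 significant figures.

6.086 × 10⁻¹¹ N

Force is [E]/[L] = [E]²/(ℏc); restore (ℏc)⁻¹.
1 GeV² → 1/(ℏc) × (1 GeV in J)² = 8.114 × 10⁵ N.
Convert the energy scale: 75 eV² = 7.50 × 10⁻¹⁷ GeV².
Result: 7.50 × 10⁻¹⁷ × 8.114 × 10⁵ = 6.086 × 10⁻¹¹ N.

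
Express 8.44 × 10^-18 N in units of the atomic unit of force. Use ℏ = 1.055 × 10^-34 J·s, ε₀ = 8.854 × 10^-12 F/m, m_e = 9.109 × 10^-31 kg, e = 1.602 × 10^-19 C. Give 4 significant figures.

atomic unit of force: F_au = E_h/a₀ = m_e²e⁶/((4πε₀)³ℏ⁴) = 8.220 × 10^-8 N.
8.44 × 10^-18 / 8.220 × 10^-8 = 1.027 × 10^-10

1.027 × 10^-10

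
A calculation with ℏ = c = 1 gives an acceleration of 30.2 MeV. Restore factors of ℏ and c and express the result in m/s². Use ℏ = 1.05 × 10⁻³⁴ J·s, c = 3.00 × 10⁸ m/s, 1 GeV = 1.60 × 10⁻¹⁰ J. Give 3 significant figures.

Acceleration is [L]/[T]² = c·[E]/ℏ.
1 GeV → c/ℏ × (1 GeV in J) = 4.57 × 10³² m/s².
Convert the energy scale: 30.2 MeV = 0.0302 GeV.
Result: 0.0302 × 4.57 × 10³² = 1.38 × 10³¹ m/s².

1.38 × 10³¹ m/s²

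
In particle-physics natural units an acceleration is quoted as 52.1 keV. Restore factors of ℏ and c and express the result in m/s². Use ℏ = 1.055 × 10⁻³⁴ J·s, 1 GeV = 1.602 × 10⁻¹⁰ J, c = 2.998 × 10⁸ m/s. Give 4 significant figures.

Acceleration is [L]/[T]² = c·[E]/ℏ.
1 GeV → c/ℏ × (1 GeV in J) = 4.552 × 10³² m/s².
Convert the energy scale: 52.1 keV = 5.21 × 10⁻⁵ GeV.
Result: 5.21 × 10⁻⁵ × 4.552 × 10³² = 2.372 × 10²⁸ m/s².

2.372 × 10²⁸ m/s²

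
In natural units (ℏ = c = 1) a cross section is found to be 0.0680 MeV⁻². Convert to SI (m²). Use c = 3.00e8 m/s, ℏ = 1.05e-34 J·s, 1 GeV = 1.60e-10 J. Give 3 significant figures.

2.64e-27 m²

Area is [L]² = [E]⁻²·(ℏc)²; restore (ℏc)².
1 GeV⁻² → (ℏc)² × (1 GeV in J)⁻² = 3.88e-32 m².
Convert the energy scale: 0.0680 MeV⁻² = 6.80e4 GeV⁻².
Result: 6.80e4 × 3.88e-32 = 2.64e-27 m².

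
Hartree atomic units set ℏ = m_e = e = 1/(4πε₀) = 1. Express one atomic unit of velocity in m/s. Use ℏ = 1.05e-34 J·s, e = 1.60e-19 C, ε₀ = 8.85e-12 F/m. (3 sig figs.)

The unique combination of the constants set to 1 with dimensions of velocity is v_au = e²/(4πε₀ℏ).
  = 2.56e-38 / 1.17e-44
  = 2.19e6 m/s

2.19e6 m/s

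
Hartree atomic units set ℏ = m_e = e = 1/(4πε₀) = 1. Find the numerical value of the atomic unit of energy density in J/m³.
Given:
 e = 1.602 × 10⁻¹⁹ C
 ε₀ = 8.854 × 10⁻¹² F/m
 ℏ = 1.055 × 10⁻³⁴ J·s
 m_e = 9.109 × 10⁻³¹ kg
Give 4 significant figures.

Dimensional analysis gives u_au = E_h/a₀³ = m_e⁴e¹⁰/((4πε₀)⁵ℏ⁸).
E_h = 4.354 × 10⁻¹⁸ J
a₀ = 5.297 × 10⁻¹¹ m
E_h/a₀³ = 2.929 × 10¹³ J/m³

2.929 × 10¹³ J/m³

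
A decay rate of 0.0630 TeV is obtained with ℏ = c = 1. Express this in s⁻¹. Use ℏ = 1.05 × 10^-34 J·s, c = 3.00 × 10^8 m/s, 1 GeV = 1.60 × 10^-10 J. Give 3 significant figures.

9.60 × 10^25 s⁻¹

A rate is [E]/ℏ; divide by ℏ.
1 GeV → 1/ℏ × (1 GeV in J) = 1.52 × 10^24 s⁻¹.
Convert the energy scale: 0.0630 TeV = 63 GeV.
Result: 63 × 1.52 × 10^24 = 9.60 × 10^25 s⁻¹.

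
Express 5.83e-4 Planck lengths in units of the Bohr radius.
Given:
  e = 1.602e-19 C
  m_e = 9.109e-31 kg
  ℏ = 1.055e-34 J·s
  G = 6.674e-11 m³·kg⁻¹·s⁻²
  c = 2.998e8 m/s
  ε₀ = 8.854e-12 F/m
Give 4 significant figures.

Planck length: ℓ_P = √(ℏG/c³) = 1.616e-35 m
Bohr radius: a₀ = 4πε₀ℏ²/(m_e e²) = 5.297e-11 m
5.83e-4 × 1.616e-35 / 5.297e-11 = 1.779e-28

1.779e-28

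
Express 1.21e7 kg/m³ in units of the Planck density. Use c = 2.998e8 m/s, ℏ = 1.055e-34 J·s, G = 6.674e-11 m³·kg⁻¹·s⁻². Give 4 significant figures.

Planck density: ρ_P = c⁵/(ℏG²) = 5.154e96 kg/m³.
1.21e7 / 5.154e96 = 2.348e-90

2.348e-90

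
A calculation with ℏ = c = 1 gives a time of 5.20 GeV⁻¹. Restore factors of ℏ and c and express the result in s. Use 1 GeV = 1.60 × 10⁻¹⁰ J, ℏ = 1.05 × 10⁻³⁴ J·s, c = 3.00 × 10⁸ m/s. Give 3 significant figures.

A time is [E]⁻¹ in ℏ=c=1; restore one factor of ℏ.
1 GeV⁻¹ → ℏ × (1 GeV in J)⁻¹ = 6.56 × 10⁻²⁵ s.
Result: 5.20 × 6.56 × 10⁻²⁵ = 3.41 × 10⁻²⁴ s.

3.41 × 10⁻²⁴ s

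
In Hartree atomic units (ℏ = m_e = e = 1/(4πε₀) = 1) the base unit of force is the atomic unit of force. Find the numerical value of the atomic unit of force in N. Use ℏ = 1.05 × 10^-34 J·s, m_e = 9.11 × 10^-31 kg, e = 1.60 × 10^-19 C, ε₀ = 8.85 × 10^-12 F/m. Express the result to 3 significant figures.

8.33 × 10^-8 N

F_au = E_h/a₀ = m_e²e⁶/((4πε₀)³ℏ⁴)
E_h = 4.38 × 10^-18 J
a₀ = 5.26 × 10^-11 m
E_h/a₀ = 8.33 × 10^-8 N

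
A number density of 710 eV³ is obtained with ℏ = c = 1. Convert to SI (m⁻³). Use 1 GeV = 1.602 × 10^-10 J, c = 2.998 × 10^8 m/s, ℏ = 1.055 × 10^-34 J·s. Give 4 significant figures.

9.226 × 10^22 m⁻³

Number density is [L]⁻³ = [E]³/(ℏc)³.
1 GeV³ → 1/(ℏc)³ × (1 GeV in J)³ = 1.299 × 10^47 m⁻³.
Convert the energy scale: 710 eV³ = 7.10 × 10^-25 GeV³.
Result: 7.10 × 10^-25 × 1.299 × 10^47 = 9.226 × 10^22 m⁻³.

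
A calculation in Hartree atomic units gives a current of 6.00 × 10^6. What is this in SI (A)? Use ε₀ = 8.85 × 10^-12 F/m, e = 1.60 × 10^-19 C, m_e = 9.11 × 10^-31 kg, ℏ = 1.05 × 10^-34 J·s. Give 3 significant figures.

4.00 × 10^4 A

One atomic unit of electric current: I_au = e E_h/ℏ = m_e e⁵/((4πε₀)²ℏ³) = 6.67 × 10^-3 A.
6.00 × 10^6 × 6.67 × 10^-3 A = 4.00 × 10^4 A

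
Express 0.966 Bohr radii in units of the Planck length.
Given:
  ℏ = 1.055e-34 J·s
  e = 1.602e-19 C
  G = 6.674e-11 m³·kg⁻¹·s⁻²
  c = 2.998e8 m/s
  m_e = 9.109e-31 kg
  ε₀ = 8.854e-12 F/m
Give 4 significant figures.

Bohr radius: a₀ = 4πε₀ℏ²/(m_e e²) = 5.297e-11 m
Planck length: ℓ_P = √(ℏG/c³) = 1.616e-35 m
0.966 × 5.297e-11 / 1.616e-35 = 3.166e24

3.166e24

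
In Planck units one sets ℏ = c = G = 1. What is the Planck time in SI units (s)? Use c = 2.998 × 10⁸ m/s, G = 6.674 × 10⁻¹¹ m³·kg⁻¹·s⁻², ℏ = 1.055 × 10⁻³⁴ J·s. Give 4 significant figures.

5.392 × 10⁻⁴⁴ s

t_P = √(ℏG/c⁵)
  = √(2.907 × 10⁻⁸⁷)
  = 5.392 × 10⁻⁴⁴ s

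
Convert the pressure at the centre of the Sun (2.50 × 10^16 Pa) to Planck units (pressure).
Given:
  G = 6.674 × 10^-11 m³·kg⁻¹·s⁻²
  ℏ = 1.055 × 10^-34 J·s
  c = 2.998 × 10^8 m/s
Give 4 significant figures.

5.397 × 10^-98

Planck pressure: p_P = c⁷/(ℏG²) = 4.632 × 10^113 Pa.
2.50 × 10^16 / 4.632 × 10^113 = 5.397 × 10^-98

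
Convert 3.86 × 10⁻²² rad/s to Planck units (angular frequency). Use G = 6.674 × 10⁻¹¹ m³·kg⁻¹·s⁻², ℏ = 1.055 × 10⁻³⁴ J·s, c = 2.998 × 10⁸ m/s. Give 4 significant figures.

2.081 × 10⁻⁶⁵

Planck angular frequency: ω_P = √(c⁵/(ℏG)) = 1.855 × 10⁴³ rad/s.
3.86 × 10⁻²² / 1.855 × 10⁴³ = 2.081 × 10⁻⁶⁵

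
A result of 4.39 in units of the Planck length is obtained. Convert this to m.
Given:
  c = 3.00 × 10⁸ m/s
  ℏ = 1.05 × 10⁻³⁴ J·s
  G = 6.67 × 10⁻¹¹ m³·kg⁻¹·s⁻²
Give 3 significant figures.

One Planck length: ℓ_P = √(ℏG/c³) = 1.61 × 10⁻³⁵ m.
4.39 × 1.61 × 10⁻³⁵ m = 7.07 × 10⁻³⁵ m

7.07 × 10⁻³⁵ m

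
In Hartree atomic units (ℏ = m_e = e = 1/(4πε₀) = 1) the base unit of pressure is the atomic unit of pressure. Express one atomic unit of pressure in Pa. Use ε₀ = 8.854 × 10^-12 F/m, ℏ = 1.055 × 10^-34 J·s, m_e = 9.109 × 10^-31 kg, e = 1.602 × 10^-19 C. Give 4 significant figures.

P_au = E_h/a₀³ = m_e⁴e¹⁰/((4πε₀)⁵ℏ⁸)
E_h = 4.354 × 10^-18 J
a₀ = 5.297 × 10^-11 m
E_h/a₀³ = 2.929 × 10^13 Pa

2.929 × 10^13 Pa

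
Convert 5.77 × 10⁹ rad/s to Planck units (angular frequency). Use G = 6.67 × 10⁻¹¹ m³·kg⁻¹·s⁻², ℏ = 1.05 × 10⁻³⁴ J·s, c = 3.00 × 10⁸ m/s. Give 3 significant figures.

3.10 × 10⁻³⁴

Planck angular frequency: ω_P = √(c⁵/(ℏG)) = 1.86 × 10⁴³ rad/s.
5.77 × 10⁹ / 1.86 × 10⁴³ = 3.10 × 10⁻³⁴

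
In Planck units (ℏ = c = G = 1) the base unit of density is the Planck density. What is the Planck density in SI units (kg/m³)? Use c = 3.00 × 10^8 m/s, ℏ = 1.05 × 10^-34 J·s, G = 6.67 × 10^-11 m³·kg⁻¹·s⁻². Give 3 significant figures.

5.20 × 10^96 kg/m³

ρ_P = c⁵/(ℏG²)
  = 2.43 × 10^42 / 4.67 × 10^-55
  = 5.20 × 10^96 kg/m³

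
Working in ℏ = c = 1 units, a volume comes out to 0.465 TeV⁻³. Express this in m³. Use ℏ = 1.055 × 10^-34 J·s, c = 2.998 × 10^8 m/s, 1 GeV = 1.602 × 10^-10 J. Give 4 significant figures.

3.579 × 10^-57 m³

Volume is [L]³ = [E]⁻³·(ℏc)³.
1 GeV⁻³ → (ℏc)³ × (1 GeV in J)⁻³ = 7.696 × 10^-48 m³.
Convert the energy scale: 0.465 TeV⁻³ = 4.65 × 10^-10 GeV⁻³.
Result: 4.65 × 10^-10 × 7.696 × 10^-48 = 3.579 × 10^-57 m³.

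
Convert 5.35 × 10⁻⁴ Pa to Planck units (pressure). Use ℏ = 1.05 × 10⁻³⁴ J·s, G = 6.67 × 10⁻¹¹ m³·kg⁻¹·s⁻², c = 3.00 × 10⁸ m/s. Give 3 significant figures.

Planck pressure: p_P = c⁷/(ℏG²) = 4.68 × 10¹¹³ Pa.
5.35 × 10⁻⁴ / 4.68 × 10¹¹³ = 1.14 × 10⁻¹¹⁷

1.14 × 10⁻¹¹⁷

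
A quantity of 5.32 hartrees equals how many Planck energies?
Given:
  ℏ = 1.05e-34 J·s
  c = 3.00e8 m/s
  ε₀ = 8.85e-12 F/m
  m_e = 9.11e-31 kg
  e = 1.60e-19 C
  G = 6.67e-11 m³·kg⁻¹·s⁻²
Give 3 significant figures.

1.19e-26

hartree: E_h = m_e e⁴/(4πε₀ℏ)² = 4.38e-18 J
Planck energy: E_P = √(ℏc⁵/G) = 1.96e9 J
5.32 × 4.38e-18 / 1.96e9 = 1.19e-26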